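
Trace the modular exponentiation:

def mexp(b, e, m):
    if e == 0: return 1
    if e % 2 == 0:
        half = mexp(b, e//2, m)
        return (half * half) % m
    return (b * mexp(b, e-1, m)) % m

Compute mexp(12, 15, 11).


mexp(12, 15, 11): e is odd, compute mexp(12, 14, 11)
  mexp(12, 14, 11): e is even, compute mexp(12, 7, 11)
    mexp(12, 7, 11): e is odd, compute mexp(12, 6, 11)
      mexp(12, 6, 11): e is even, compute mexp(12, 3, 11)
        mexp(12, 3, 11): e is odd, compute mexp(12, 2, 11)
          mexp(12, 2, 11): e is even, compute mexp(12, 1, 11)
          mexp(12, 1, 11): e is odd, compute mexp(12, 0, 11)
          mexp(12, 0, 11) = 1
          (12 * 1) % 11 = 1
          half=1, (1*1) % 11 = 1
        (12 * 1) % 11 = 1
      half=1, (1*1) % 11 = 1
    (12 * 1) % 11 = 1
  half=1, (1*1) % 11 = 1
(12 * 1) % 11 = 1

1


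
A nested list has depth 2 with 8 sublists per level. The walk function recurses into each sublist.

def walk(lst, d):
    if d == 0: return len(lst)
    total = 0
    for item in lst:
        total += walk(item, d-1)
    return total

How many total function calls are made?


At depth 0 (root): 1 call
At depth 1: each of 1 parents calls walk on 8 children = 8 calls
At depth 2: each of 8 parents calls walk on 8 children = 64 calls
Total: 1 + 8 + 64 = 73

73


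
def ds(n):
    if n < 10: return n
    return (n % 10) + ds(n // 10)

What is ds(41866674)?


ds(41866674) = 4 + ds(4186667)
ds(4186667) = 7 + ds(418666)
ds(418666) = 6 + ds(41866)
ds(41866) = 6 + ds(4186)
ds(4186) = 6 + ds(418)
ds(418) = 8 + ds(41)
ds(41) = 1 + ds(4)
ds(4) = 4  (base case)
Total: 4 + 7 + 6 + 6 + 6 + 8 + 1 + 4 = 42

42


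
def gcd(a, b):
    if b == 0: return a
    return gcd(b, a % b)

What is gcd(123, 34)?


gcd(123, 34) = gcd(34, 21)
gcd(34, 21) = gcd(21, 13)
gcd(21, 13) = gcd(13, 8)
gcd(13, 8) = gcd(8, 5)
gcd(8, 5) = gcd(5, 3)
gcd(5, 3) = gcd(3, 2)
gcd(3, 2) = gcd(2, 1)
gcd(2, 1) = gcd(1, 0)
gcd(1, 0) = 1  (base case)

1


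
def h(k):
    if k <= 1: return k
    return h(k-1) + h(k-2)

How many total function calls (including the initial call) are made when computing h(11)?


Let C(n) = total calls for h(n)
C(0) = 1, C(1) = 1
C(2) = 1 + C(1) + C(0) = 1 + 1 + 1 = 3
C(3) = 1 + C(2) + C(1) = 1 + 3 + 1 = 5
C(4) = 1 + C(3) + C(2) = 1 + 5 + 3 = 9
C(5) = 1 + C(4) + C(3) = 1 + 9 + 5 = 15
C(6) = 1 + C(5) + C(4) = 1 + 15 + 9 = 25
C(7) = 1 + C(6) + C(5) = 1 + 25 + 15 = 41
C(8) = 1 + C(7) + C(6) = 1 + 41 + 25 = 67
C(9) = 1 + C(8) + C(7) = 1 + 67 + 41 = 109
C(10) = 1 + C(9) + C(8) = 1 + 109 + 67 = 177
C(11) = 1 + C(10) + C(9) = 1 + 177 + 109 = 287

287


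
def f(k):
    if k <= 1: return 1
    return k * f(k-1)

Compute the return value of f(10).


f(10)
= 10 * f(9)
= 10 * 9 * f(8)
= 10 * 9 * 8 * f(7)
= 10 * 9 * 8 * 7 * f(6)
= 10 * 9 * 8 * 7 * 6 * f(5)
= 10 * 9 * 8 * 7 * 6 * 5 * f(4)
= 10 * 9 * 8 * 7 * 6 * 5 * 4 * f(3)
= 10 * 9 * 8 * 7 * 6 * 5 * 4 * 3 * f(2)
= 10 * 9 * 8 * 7 * 6 * 5 * 4 * 3 * 2 * f(1)
= 10 * 9 * 8 * 7 * 6 * 5 * 4 * 3 * 2 * 1
= 3628800

3628800


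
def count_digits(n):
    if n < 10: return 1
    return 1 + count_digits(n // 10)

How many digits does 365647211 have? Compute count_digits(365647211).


count_digits(365647211) = 1 + count_digits(36564721)
count_digits(36564721) = 1 + count_digits(3656472)
count_digits(3656472) = 1 + count_digits(365647)
count_digits(365647) = 1 + count_digits(36564)
count_digits(36564) = 1 + count_digits(3656)
count_digits(3656) = 1 + count_digits(365)
count_digits(365) = 1 + count_digits(36)
count_digits(36) = 1 + count_digits(3)
count_digits(3) = 1  (base case: 3 < 10)
Unwinding: 1 + 1 + 1 + 1 + 1 + 1 + 1 + 1 + 1 = 9

9


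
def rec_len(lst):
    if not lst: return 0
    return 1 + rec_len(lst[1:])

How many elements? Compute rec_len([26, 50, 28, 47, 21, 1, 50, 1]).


rec_len([26, 50, 28, 47, 21, 1, 50, 1]) = 1 + rec_len([50, 28, 47, 21, 1, 50, 1])
rec_len([50, 28, 47, 21, 1, 50, 1]) = 1 + rec_len([28, 47, 21, 1, 50, 1])
rec_len([28, 47, 21, 1, 50, 1]) = 1 + rec_len([47, 21, 1, 50, 1])
rec_len([47, 21, 1, 50, 1]) = 1 + rec_len([21, 1, 50, 1])
rec_len([21, 1, 50, 1]) = 1 + rec_len([1, 50, 1])
rec_len([1, 50, 1]) = 1 + rec_len([50, 1])
rec_len([50, 1]) = 1 + rec_len([1])
rec_len([1]) = 1 + rec_len([])
rec_len([]) = 0  (base case)
Unwinding: 1 + 1 + 1 + 1 + 1 + 1 + 1 + 1 + 0 = 8

8


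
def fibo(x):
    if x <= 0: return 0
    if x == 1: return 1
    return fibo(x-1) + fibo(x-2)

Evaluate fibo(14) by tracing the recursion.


Computing fibo(14) bottom-up:
fibo(0) = 0
fibo(1) = 1
fibo(2) = fibo(1) + fibo(0) = 1 + 0 = 1
fibo(3) = fibo(2) + fibo(1) = 1 + 1 = 2
fibo(4) = fibo(3) + fibo(2) = 2 + 1 = 3
fibo(5) = fibo(4) + fibo(3) = 3 + 2 = 5
fibo(6) = fibo(5) + fibo(4) = 5 + 3 = 8
fibo(7) = fibo(6) + fibo(5) = 8 + 5 = 13
fibo(8) = fibo(7) + fibo(6) = 13 + 8 = 21
fibo(9) = fibo(8) + fibo(7) = 21 + 13 = 34
fibo(10) = fibo(9) + fibo(8) = 34 + 21 = 55
fibo(11) = fibo(10) + fibo(9) = 55 + 34 = 89
fibo(12) = fibo(11) + fibo(10) = 89 + 55 = 144
fibo(13) = fibo(12) + fibo(11) = 144 + 89 = 233
fibo(14) = fibo(13) + fibo(12) = 233 + 144 = 377

377


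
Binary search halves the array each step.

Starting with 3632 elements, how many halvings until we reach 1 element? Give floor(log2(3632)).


3632 / 2 = 1816
1816 / 2 = 908
908 / 2 = 454
454 / 2 = 227
227 / 2 = 113
113 / 2 = 56
56 / 2 = 28
28 / 2 = 14
14 / 2 = 7
7 / 2 = 3
3 / 2 = 1
Reached 1 after 11 halvings

11


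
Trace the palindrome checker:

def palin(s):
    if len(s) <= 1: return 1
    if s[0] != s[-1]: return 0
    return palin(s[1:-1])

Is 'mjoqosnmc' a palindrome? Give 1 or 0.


palin('mjoqosnmc'): s[0]='m' != s[-1]='c' -> return 0
Result: 0 (not a palindrome)

0


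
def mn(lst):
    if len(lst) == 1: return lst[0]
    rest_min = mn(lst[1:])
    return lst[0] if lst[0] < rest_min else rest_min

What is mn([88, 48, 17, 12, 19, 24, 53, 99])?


mn([88, 48, 17, 12, 19, 24, 53, 99]): compare 88 with mn([48, 17, 12, 19, 24, 53, 99])
mn([48, 17, 12, 19, 24, 53, 99]): compare 48 with mn([17, 12, 19, 24, 53, 99])
mn([17, 12, 19, 24, 53, 99]): compare 17 with mn([12, 19, 24, 53, 99])
mn([12, 19, 24, 53, 99]): compare 12 with mn([19, 24, 53, 99])
mn([19, 24, 53, 99]): compare 19 with mn([24, 53, 99])
mn([24, 53, 99]): compare 24 with mn([53, 99])
mn([53, 99]): compare 53 with mn([99])
mn([99]) = 99  (base case)
Compare 53 with 99 -> 53
Compare 24 with 53 -> 24
Compare 19 with 24 -> 19
Compare 12 with 19 -> 12
Compare 17 with 12 -> 12
Compare 48 with 12 -> 12
Compare 88 with 12 -> 12

12


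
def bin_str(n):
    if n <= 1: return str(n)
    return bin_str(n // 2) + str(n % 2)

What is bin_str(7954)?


bin_str(7954) = bin_str(3977) + '0'
bin_str(3977) = bin_str(1988) + '1'
bin_str(1988) = bin_str(994) + '0'
bin_str(994) = bin_str(497) + '0'
bin_str(497) = bin_str(248) + '1'
bin_str(248) = bin_str(124) + '0'
bin_str(124) = bin_str(62) + '0'
bin_str(62) = bin_str(31) + '0'
bin_str(31) = bin_str(15) + '1'
bin_str(15) = bin_str(7) + '1'
bin_str(7) = bin_str(3) + '1'
bin_str(3) = bin_str(1) + '1'
bin_str(1) = '1'  (base case)
Concatenating: '1' + '1' + '1' + '1' + '1' + '0' + '0' + '0' + '1' + '0' + '0' + '1' + '0' = '1111100010010'

1111100010010


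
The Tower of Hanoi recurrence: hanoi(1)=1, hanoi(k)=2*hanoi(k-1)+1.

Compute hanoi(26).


hanoi(26) = 2 * hanoi(25) + 1
hanoi(25) = 2 * hanoi(24) + 1
hanoi(24) = 2 * hanoi(23) + 1
hanoi(23) = 2 * hanoi(22) + 1
hanoi(22) = 2 * hanoi(21) + 1
hanoi(21) = 2 * hanoi(20) + 1
hanoi(20) = 2 * hanoi(19) + 1
hanoi(19) = 2 * hanoi(18) + 1
hanoi(18) = 2 * hanoi(17) + 1
hanoi(17) = 2 * hanoi(16) + 1
hanoi(16) = 2 * hanoi(15) + 1
hanoi(15) = 2 * hanoi(14) + 1
hanoi(14) = 2 * hanoi(13) + 1
hanoi(13) = 2 * hanoi(12) + 1
hanoi(12) = 2 * hanoi(11) + 1
hanoi(11) = 2 * hanoi(10) + 1
hanoi(10) = 2 * hanoi(9) + 1
hanoi(9) = 2 * hanoi(8) + 1
hanoi(8) = 2 * hanoi(7) + 1
hanoi(7) = 2 * hanoi(6) + 1
hanoi(6) = 2 * hanoi(5) + 1
hanoi(5) = 2 * hanoi(4) + 1
hanoi(4) = 2 * hanoi(3) + 1
hanoi(3) = 2 * hanoi(2) + 1
hanoi(2) = 2 * hanoi(1) + 1
hanoi(1) = 1  (base case)
hanoi(2) = 2 * 1 + 1 = 3
hanoi(3) = 2 * 3 + 1 = 7
hanoi(4) = 2 * 7 + 1 = 15
hanoi(5) = 2 * 15 + 1 = 31
hanoi(6) = 2 * 31 + 1 = 63
hanoi(7) = 2 * 63 + 1 = 127
hanoi(8) = 2 * 127 + 1 = 255
hanoi(9) = 2 * 255 + 1 = 511
hanoi(10) = 2 * 511 + 1 = 1023
hanoi(11) = 2 * 1023 + 1 = 2047
hanoi(12) = 2 * 2047 + 1 = 4095
hanoi(13) = 2 * 4095 + 1 = 8191
hanoi(14) = 2 * 8191 + 1 = 16383
hanoi(15) = 2 * 16383 + 1 = 32767
hanoi(16) = 2 * 32767 + 1 = 65535
hanoi(17) = 2 * 65535 + 1 = 131071
hanoi(18) = 2 * 131071 + 1 = 262143
hanoi(19) = 2 * 262143 + 1 = 524287
hanoi(20) = 2 * 524287 + 1 = 1048575
hanoi(21) = 2 * 1048575 + 1 = 2097151
hanoi(22) = 2 * 2097151 + 1 = 4194303
hanoi(23) = 2 * 4194303 + 1 = 8388607
hanoi(24) = 2 * 8388607 + 1 = 16777215
hanoi(25) = 2 * 16777215 + 1 = 33554431
hanoi(26) = 2 * 33554431 + 1 = 67108863

67108863


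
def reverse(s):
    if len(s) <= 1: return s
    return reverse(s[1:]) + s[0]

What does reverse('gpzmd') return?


reverse('gpzmd') = reverse('pzmd') + 'g'
reverse('pzmd') = reverse('zmd') + 'p'
reverse('zmd') = reverse('md') + 'z'
reverse('md') = reverse('d') + 'm'
reverse('d') = 'd'  (base case)
Concatenating: 'd' + 'm' + 'z' + 'p' + 'g' = 'dmzpg'

dmzpg


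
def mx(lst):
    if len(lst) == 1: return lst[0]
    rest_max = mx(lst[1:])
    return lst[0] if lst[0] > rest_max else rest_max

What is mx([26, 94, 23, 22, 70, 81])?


mx([26, 94, 23, 22, 70, 81]): compare 26 with mx([94, 23, 22, 70, 81])
mx([94, 23, 22, 70, 81]): compare 94 with mx([23, 22, 70, 81])
mx([23, 22, 70, 81]): compare 23 with mx([22, 70, 81])
mx([22, 70, 81]): compare 22 with mx([70, 81])
mx([70, 81]): compare 70 with mx([81])
mx([81]) = 81  (base case)
Compare 70 with 81 -> 81
Compare 22 with 81 -> 81
Compare 23 with 81 -> 81
Compare 94 with 81 -> 94
Compare 26 with 94 -> 94

94


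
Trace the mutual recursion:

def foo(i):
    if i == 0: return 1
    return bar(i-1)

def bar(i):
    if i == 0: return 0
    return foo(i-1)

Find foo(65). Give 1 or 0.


foo(65) = bar(64)
bar(64) = foo(63)
foo(63) = bar(62)
bar(62) = foo(61)
foo(61) = bar(60)
bar(60) = foo(59)
foo(59) = bar(58)
bar(58) = foo(57)
foo(57) = bar(56)
bar(56) = foo(55)
foo(55) = bar(54)
bar(54) = foo(53)
foo(53) = bar(52)
bar(52) = foo(51)
foo(51) = bar(50)
bar(50) = foo(49)
foo(49) = bar(48)
bar(48) = foo(47)
foo(47) = bar(46)
bar(46) = foo(45)
foo(45) = bar(44)
bar(44) = foo(43)
foo(43) = bar(42)
bar(42) = foo(41)
foo(41) = bar(40)
bar(40) = foo(39)
foo(39) = bar(38)
bar(38) = foo(37)
foo(37) = bar(36)
bar(36) = foo(35)
foo(35) = bar(34)
bar(34) = foo(33)
foo(33) = bar(32)
bar(32) = foo(31)
foo(31) = bar(30)
bar(30) = foo(29)
foo(29) = bar(28)
bar(28) = foo(27)
foo(27) = bar(26)
bar(26) = foo(25)
foo(25) = bar(24)
bar(24) = foo(23)
foo(23) = bar(22)
bar(22) = foo(21)
foo(21) = bar(20)
bar(20) = foo(19)
foo(19) = bar(18)
bar(18) = foo(17)
foo(17) = bar(16)
bar(16) = foo(15)
foo(15) = bar(14)
bar(14) = foo(13)
foo(13) = bar(12)
bar(12) = foo(11)
foo(11) = bar(10)
bar(10) = foo(9)
foo(9) = bar(8)
bar(8) = foo(7)
foo(7) = bar(6)
bar(6) = foo(5)
foo(5) = bar(4)
bar(4) = foo(3)
foo(3) = bar(2)
bar(2) = foo(1)
foo(1) = bar(0)
bar(0) = 0  (base case)
Result: 0

0


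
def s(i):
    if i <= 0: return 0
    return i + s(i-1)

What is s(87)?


s(87)
= 87 + 86 + 85 + 84 + 83 + 82 + 81 + 80 + 79 + 78 + 77 + 76 + 75 + 74 + 73 + 72 + 71 + 70 + 69 + 68 + 67 + 66 + 65 + 64 + 63 + 62 + 61 + 60 + 59 + 58 + 57 + 56 + 55 + 54 + 53 + 52 + 51 + 50 + 49 + 48 + 47 + 46 + 45 + 44 + 43 + 42 + 41 + 40 + 39 + 38 + 37 + 36 + 35 + 34 + 33 + 32 + 31 + 30 + 29 + 28 + 27 + 26 + 25 + 24 + 23 + 22 + 21 + 20 + 19 + 18 + 17 + 16 + 15 + 14 + 13 + 12 + 11 + 10 + 9 + 8 + 7 + 6 + 5 + 4 + 3 + 2 + 1 + s(0)
= 87 + 86 + 85 + 84 + 83 + 82 + 81 + 80 + 79 + 78 + 77 + 76 + 75 + 74 + 73 + 72 + 71 + 70 + 69 + 68 + 67 + 66 + 65 + 64 + 63 + 62 + 61 + 60 + 59 + 58 + 57 + 56 + 55 + 54 + 53 + 52 + 51 + 50 + 49 + 48 + 47 + 46 + 45 + 44 + 43 + 42 + 41 + 40 + 39 + 38 + 37 + 36 + 35 + 34 + 33 + 32 + 31 + 30 + 29 + 28 + 27 + 26 + 25 + 24 + 23 + 22 + 21 + 20 + 19 + 18 + 17 + 16 + 15 + 14 + 13 + 12 + 11 + 10 + 9 + 8 + 7 + 6 + 5 + 4 + 3 + 2 + 1 + 0
= 3828

3828


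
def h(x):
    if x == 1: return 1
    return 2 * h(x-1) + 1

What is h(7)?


h(7) = 2 * h(6) + 1
h(6) = 2 * h(5) + 1
h(5) = 2 * h(4) + 1
h(4) = 2 * h(3) + 1
h(3) = 2 * h(2) + 1
h(2) = 2 * h(1) + 1
h(1) = 1  (base case)
h(2) = 2 * 1 + 1 = 3
h(3) = 2 * 3 + 1 = 7
h(4) = 2 * 7 + 1 = 15
h(5) = 2 * 15 + 1 = 31
h(6) = 2 * 31 + 1 = 63
h(7) = 2 * 63 + 1 = 127

127


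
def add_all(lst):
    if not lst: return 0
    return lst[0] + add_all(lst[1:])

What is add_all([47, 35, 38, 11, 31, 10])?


add_all([47, 35, 38, 11, 31, 10]) = 47 + add_all([35, 38, 11, 31, 10])
add_all([35, 38, 11, 31, 10]) = 35 + add_all([38, 11, 31, 10])
add_all([38, 11, 31, 10]) = 38 + add_all([11, 31, 10])
add_all([11, 31, 10]) = 11 + add_all([31, 10])
add_all([31, 10]) = 31 + add_all([10])
add_all([10]) = 10 + add_all([])
add_all([]) = 0  (base case)
Total: 47 + 35 + 38 + 11 + 31 + 10 + 0 = 172

172


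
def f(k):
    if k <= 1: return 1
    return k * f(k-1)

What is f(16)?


f(16)
= 16 * f(15)
= 16 * 15 * f(14)
= 16 * 15 * 14 * f(13)
= 16 * 15 * 14 * 13 * f(12)
= 16 * 15 * 14 * 13 * 12 * f(11)
= 16 * 15 * 14 * 13 * 12 * 11 * f(10)
= 16 * 15 * 14 * 13 * 12 * 11 * 10 * f(9)
= 16 * 15 * 14 * 13 * 12 * 11 * 10 * 9 * f(8)
= 16 * 15 * 14 * 13 * 12 * 11 * 10 * 9 * 8 * f(7)
= 16 * 15 * 14 * 13 * 12 * 11 * 10 * 9 * 8 * 7 * f(6)
= 16 * 15 * 14 * 13 * 12 * 11 * 10 * 9 * 8 * 7 * 6 * f(5)
= 16 * 15 * 14 * 13 * 12 * 11 * 10 * 9 * 8 * 7 * 6 * 5 * f(4)
= 16 * 15 * 14 * 13 * 12 * 11 * 10 * 9 * 8 * 7 * 6 * 5 * 4 * f(3)
= 16 * 15 * 14 * 13 * 12 * 11 * 10 * 9 * 8 * 7 * 6 * 5 * 4 * 3 * f(2)
= 16 * 15 * 14 * 13 * 12 * 11 * 10 * 9 * 8 * 7 * 6 * 5 * 4 * 3 * 2 * f(1)
= 16 * 15 * 14 * 13 * 12 * 11 * 10 * 9 * 8 * 7 * 6 * 5 * 4 * 3 * 2 * 1
= 20922789888000

20922789888000


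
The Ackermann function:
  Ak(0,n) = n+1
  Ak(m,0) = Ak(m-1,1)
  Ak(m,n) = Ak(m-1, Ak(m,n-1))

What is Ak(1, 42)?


Ak(1, 42) = Ak(0, Ak(1, 41))
  Ak(1, 41) = Ak(0, Ak(1, 40))
    Ak(1, 40) = Ak(0, Ak(1, 39))
      Ak(1, 39) = Ak(0, Ak(1, 38))
        Ak(1, 38) = Ak(0, Ak(1, 37))
          Ak(1, 37) = Ak(0, Ak(1, 36))
          Ak(1, 36) = Ak(0, Ak(1, 35))
          Ak(1, 35) = Ak(0, Ak(1, 34))
          Ak(1, 34) = Ak(0, Ak(1, 33))
          Ak(1, 33) = Ak(0, Ak(1, 32))
          Ak(1, 32) = Ak(0, Ak(1, 31))
          Ak(1, 31) = Ak(0, Ak(1, 30))
          Ak(1, 30) = Ak(0, Ak(1, 29))
          Ak(1, 29) = Ak(0, Ak(1, 28))
          Ak(1, 28) = Ak(0, Ak(1, 27))
          Ak(1, 27) = Ak(0, Ak(1, 26))
          Ak(1, 26) = Ak(0, Ak(1, 25))
          Ak(1, 25) = Ak(0, Ak(1, 24))
          Ak(1, 24) = Ak(0, Ak(1, 23))
          Ak(1, 23) = Ak(0, Ak(1, 22))
          Ak(1, 22) = Ak(0, Ak(1, 21))
          Ak(1, 21) = Ak(0, Ak(1, 20))
          Ak(1, 20) = Ak(0, Ak(1, 19))
          Ak(1, 19) = Ak(0, Ak(1, 18))
          Ak(1, 18) = Ak(0, Ak(1, 17))
... (trace truncated)
Result: Ak(1, 42) = 44

44


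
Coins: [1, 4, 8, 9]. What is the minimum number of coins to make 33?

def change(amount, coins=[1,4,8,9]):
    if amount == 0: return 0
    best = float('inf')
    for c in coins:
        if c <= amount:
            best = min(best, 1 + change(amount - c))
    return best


Building up with DP:
change(0) = 0
change(1) = min(1+change(0)=1+0=1) = 1
change(2) = min(1+change(1)=1+1=2) = 2
change(3) = min(1+change(2)=1+2=3) = 3
change(4) = min(1+change(3)=1+3=4, 1+change(0)=1+0=1) = 1
change(5) = min(1+change(4)=1+1=2, 1+change(1)=1+1=2) = 2
change(6) = min(1+change(5)=1+2=3, 1+change(2)=1+2=3) = 3
change(7) = min(1+change(6)=1+3=4, 1+change(3)=1+3=4) = 4
change(8) = min(1+change(7)=1+4=5, 1+change(4)=1+1=2, 1+change(0)=1+0=1) = 1
change(9) = min(1+change(8)=1+1=2, 1+change(5)=1+2=3, 1+change(1)=1+1=2, 1+change(0)=1+0=1) = 1
change(10) = min(1+change(9)=1+1=2, 1+change(6)=1+3=4, 1+change(2)=1+2=3, 1+change(1)=1+1=2) = 2
change(11) = min(1+change(10)=1+2=3, 1+change(7)=1+4=5, 1+change(3)=1+3=4, 1+change(2)=1+2=3) = 3
change(12) = min(1+change(11)=1+3=4, 1+change(8)=1+1=2, 1+change(4)=1+1=2, 1+change(3)=1+3=4) = 2
change(13) = min(1+change(12)=1+2=3, 1+change(9)=1+1=2, 1+change(5)=1+2=3, 1+change(4)=1+1=2) = 2
change(14) = min(1+change(13)=1+2=3, 1+change(10)=1+2=3, 1+change(6)=1+3=4, 1+change(5)=1+2=3) = 3
change(15) = min(1+change(14)=1+3=4, 1+change(11)=1+3=4, 1+change(7)=1+4=5, 1+change(6)=1+3=4) = 4
change(16) = min(1+change(15)=1+4=5, 1+change(12)=1+2=3, 1+change(8)=1+1=2, 1+change(7)=1+4=5) = 2
change(17) = min(1+change(16)=1+2=3, 1+change(13)=1+2=3, 1+change(9)=1+1=2, 1+change(8)=1+1=2) = 2
change(18) = min(1+change(17)=1+2=3, 1+change(14)=1+3=4, 1+change(10)=1+2=3, 1+change(9)=1+1=2) = 2
change(19) = min(1+change(18)=1+2=3, 1+change(15)=1+4=5, 1+change(11)=1+3=4, 1+change(10)=1+2=3) = 3
change(20) = min(1+change(19)=1+3=4, 1+change(16)=1+2=3, 1+change(12)=1+2=3, 1+change(11)=1+3=4) = 3
change(21) = min(1+change(20)=1+3=4, 1+change(17)=1+2=3, 1+change(13)=1+2=3, 1+change(12)=1+2=3) = 3
change(22) = min(1+change(21)=1+3=4, 1+change(18)=1+2=3, 1+change(14)=1+3=4, 1+change(13)=1+2=3) = 3
change(23) = min(1+change(22)=1+3=4, 1+change(19)=1+3=4, 1+change(15)=1+4=5, 1+change(14)=1+3=4) = 4
change(24) = min(1+change(23)=1+4=5, 1+change(20)=1+3=4, 1+change(16)=1+2=3, 1+change(15)=1+4=5) = 3
change(25) = min(1+change(24)=1+3=4, 1+change(21)=1+3=4, 1+change(17)=1+2=3, 1+change(16)=1+2=3) = 3
change(26) = min(1+change(25)=1+3=4, 1+change(22)=1+3=4, 1+change(18)=1+2=3, 1+change(17)=1+2=3) = 3
change(27) = min(1+change(26)=1+3=4, 1+change(23)=1+4=5, 1+change(19)=1+3=4, 1+change(18)=1+2=3) = 3
change(28) = min(1+change(27)=1+3=4, 1+change(24)=1+3=4, 1+change(20)=1+3=4, 1+change(19)=1+3=4) = 4
change(29) = min(1+change(28)=1+4=5, 1+change(25)=1+3=4, 1+change(21)=1+3=4, 1+change(20)=1+3=4) = 4
change(30) = min(1+change(29)=1+4=5, 1+change(26)=1+3=4, 1+change(22)=1+3=4, 1+change(21)=1+3=4) = 4
change(31) = min(1+change(30)=1+4=5, 1+change(27)=1+3=4, 1+change(23)=1+4=5, 1+change(22)=1+3=4) = 4
change(32) = min(1+change(31)=1+4=5, 1+change(28)=1+4=5, 1+change(24)=1+3=4, 1+change(23)=1+4=5) = 4
change(33) = min(1+change(32)=1+4=5, 1+change(29)=1+4=5, 1+change(25)=1+3=4, 1+change(24)=1+3=4) = 4

4


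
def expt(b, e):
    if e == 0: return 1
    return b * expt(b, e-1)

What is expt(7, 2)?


expt(7, 2)
= 7 * expt(7, 1)
= 7 * 7 * expt(7, 0)
= 7 * 7 * 1
= 49

49


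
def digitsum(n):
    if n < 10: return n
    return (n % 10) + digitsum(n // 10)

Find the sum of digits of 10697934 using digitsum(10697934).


digitsum(10697934) = 4 + digitsum(1069793)
digitsum(1069793) = 3 + digitsum(106979)
digitsum(106979) = 9 + digitsum(10697)
digitsum(10697) = 7 + digitsum(1069)
digitsum(1069) = 9 + digitsum(106)
digitsum(106) = 6 + digitsum(10)
digitsum(10) = 0 + digitsum(1)
digitsum(1) = 1  (base case)
Total: 4 + 3 + 9 + 7 + 9 + 6 + 0 + 1 = 39

39


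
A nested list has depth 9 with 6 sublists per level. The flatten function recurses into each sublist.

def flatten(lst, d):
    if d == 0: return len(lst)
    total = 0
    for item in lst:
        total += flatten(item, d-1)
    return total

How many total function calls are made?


At depth 0 (root): 1 call
At depth 1: each of 1 parents calls flatten on 6 children = 6 calls
At depth 2: each of 6 parents calls flatten on 6 children = 36 calls
At depth 3: each of 36 parents calls flatten on 6 children = 216 calls
At depth 4: each of 216 parents calls flatten on 6 children = 1296 calls
At depth 5: each of 1296 parents calls flatten on 6 children = 7776 calls
At depth 6: each of 7776 parents calls flatten on 6 children = 46656 calls
At depth 7: each of 46656 parents calls flatten on 6 children = 279936 calls
At depth 8: each of 279936 parents calls flatten on 6 children = 1679616 calls
At depth 9: each of 1679616 parents calls flatten on 6 children = 10077696 calls
Total: 1 + 6 + 36 + 216 + 1296 + 7776 + 46656 + 279936 + 1679616 + 10077696 = 12093235

12093235


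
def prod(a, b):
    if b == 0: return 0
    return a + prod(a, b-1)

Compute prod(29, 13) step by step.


prod(29, 13) = 29 + prod(29, 12)
prod(29, 12) = 29 + prod(29, 11)
prod(29, 11) = 29 + prod(29, 10)
prod(29, 10) = 29 + prod(29, 9)
prod(29, 9) = 29 + prod(29, 8)
prod(29, 8) = 29 + prod(29, 7)
prod(29, 7) = 29 + prod(29, 6)
prod(29, 6) = 29 + prod(29, 5)
prod(29, 5) = 29 + prod(29, 4)
prod(29, 4) = 29 + prod(29, 3)
prod(29, 3) = 29 + prod(29, 2)
prod(29, 2) = 29 + prod(29, 1)
prod(29, 1) = 29 + prod(29, 0)
prod(29, 0) = 0  (base case)
Total: 29 + 29 + 29 + 29 + 29 + 29 + 29 + 29 + 29 + 29 + 29 + 29 + 29 + 0 = 377

377


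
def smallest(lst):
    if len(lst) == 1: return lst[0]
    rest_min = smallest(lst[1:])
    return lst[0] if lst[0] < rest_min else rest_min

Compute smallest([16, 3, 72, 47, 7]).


smallest([16, 3, 72, 47, 7]): compare 16 with smallest([3, 72, 47, 7])
smallest([3, 72, 47, 7]): compare 3 with smallest([72, 47, 7])
smallest([72, 47, 7]): compare 72 with smallest([47, 7])
smallest([47, 7]): compare 47 with smallest([7])
smallest([7]) = 7  (base case)
Compare 47 with 7 -> 7
Compare 72 with 7 -> 7
Compare 3 with 7 -> 3
Compare 16 with 3 -> 3

3


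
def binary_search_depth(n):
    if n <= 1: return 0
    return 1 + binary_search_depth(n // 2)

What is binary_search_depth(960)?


960 / 2 = 480
480 / 2 = 240
240 / 2 = 120
120 / 2 = 60
60 / 2 = 30
30 / 2 = 15
15 / 2 = 7
7 / 2 = 3
3 / 2 = 1
Reached 1 after 9 halvings

9


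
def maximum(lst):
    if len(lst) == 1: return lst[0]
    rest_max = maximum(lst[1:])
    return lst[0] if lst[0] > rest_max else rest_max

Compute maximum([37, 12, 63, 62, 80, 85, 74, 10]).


maximum([37, 12, 63, 62, 80, 85, 74, 10]): compare 37 with maximum([12, 63, 62, 80, 85, 74, 10])
maximum([12, 63, 62, 80, 85, 74, 10]): compare 12 with maximum([63, 62, 80, 85, 74, 10])
maximum([63, 62, 80, 85, 74, 10]): compare 63 with maximum([62, 80, 85, 74, 10])
maximum([62, 80, 85, 74, 10]): compare 62 with maximum([80, 85, 74, 10])
maximum([80, 85, 74, 10]): compare 80 with maximum([85, 74, 10])
maximum([85, 74, 10]): compare 85 with maximum([74, 10])
maximum([74, 10]): compare 74 with maximum([10])
maximum([10]) = 10  (base case)
Compare 74 with 10 -> 74
Compare 85 with 74 -> 85
Compare 80 with 85 -> 85
Compare 62 with 85 -> 85
Compare 63 with 85 -> 85
Compare 12 with 85 -> 85
Compare 37 with 85 -> 85

85


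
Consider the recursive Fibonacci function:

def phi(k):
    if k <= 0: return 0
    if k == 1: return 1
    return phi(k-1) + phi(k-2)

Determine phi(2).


Computing phi(2) bottom-up:
phi(0) = 0
phi(1) = 1
phi(2) = phi(1) + phi(0) = 1 + 0 = 1

1


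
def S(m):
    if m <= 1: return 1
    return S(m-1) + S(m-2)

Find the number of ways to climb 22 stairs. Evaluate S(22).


Building up from base cases:
S(0) = 1
S(1) = 1
S(2) = S(1) + S(0) = 1 + 1 = 2
S(3) = S(2) + S(1) = 2 + 1 = 3
S(4) = S(3) + S(2) = 3 + 2 = 5
S(5) = S(4) + S(3) = 5 + 3 = 8
S(6) = S(5) + S(4) = 8 + 5 = 13
S(7) = S(6) + S(5) = 13 + 8 = 21
S(8) = S(7) + S(6) = 21 + 13 = 34
S(9) = S(8) + S(7) = 34 + 21 = 55
S(10) = S(9) + S(8) = 55 + 34 = 89
S(11) = S(10) + S(9) = 89 + 55 = 144
S(12) = S(11) + S(10) = 144 + 89 = 233
S(13) = S(12) + S(11) = 233 + 144 = 377
S(14) = S(13) + S(12) = 377 + 233 = 610
S(15) = S(14) + S(13) = 610 + 377 = 987
S(16) = S(15) + S(14) = 987 + 610 = 1597
S(17) = S(16) + S(15) = 1597 + 987 = 2584
S(18) = S(17) + S(16) = 2584 + 1597 = 4181
S(19) = S(18) + S(17) = 4181 + 2584 = 6765
S(20) = S(19) + S(18) = 6765 + 4181 = 10946
S(21) = S(20) + S(19) = 10946 + 6765 = 17711
S(22) = S(21) + S(20) = 17711 + 10946 = 28657

28657


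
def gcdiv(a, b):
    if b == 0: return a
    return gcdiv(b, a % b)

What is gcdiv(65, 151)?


gcdiv(65, 151) = gcdiv(151, 65)
gcdiv(151, 65) = gcdiv(65, 21)
gcdiv(65, 21) = gcdiv(21, 2)
gcdiv(21, 2) = gcdiv(2, 1)
gcdiv(2, 1) = gcdiv(1, 0)
gcdiv(1, 0) = 1  (base case)

1


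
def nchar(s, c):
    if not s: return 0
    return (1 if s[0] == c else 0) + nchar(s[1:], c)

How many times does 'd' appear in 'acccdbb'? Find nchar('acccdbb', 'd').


s[0]='a' != 'd' -> 0
s[0]='c' != 'd' -> 0
s[0]='c' != 'd' -> 0
s[0]='c' != 'd' -> 0
s[0]='d' == 'd' -> 1
s[0]='b' != 'd' -> 0
s[0]='b' != 'd' -> 0
Sum: 0 + 0 + 0 + 0 + 1 + 0 + 0 = 1

1


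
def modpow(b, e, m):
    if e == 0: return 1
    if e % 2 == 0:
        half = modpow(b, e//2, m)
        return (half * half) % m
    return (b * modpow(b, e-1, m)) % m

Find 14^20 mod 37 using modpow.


modpow(14, 20, 37): e is even, compute modpow(14, 10, 37)
  modpow(14, 10, 37): e is even, compute modpow(14, 5, 37)
    modpow(14, 5, 37): e is odd, compute modpow(14, 4, 37)
      modpow(14, 4, 37): e is even, compute modpow(14, 2, 37)
        modpow(14, 2, 37): e is even, compute modpow(14, 1, 37)
          modpow(14, 1, 37): e is odd, compute modpow(14, 0, 37)
          modpow(14, 0, 37) = 1
          (14 * 1) % 37 = 14
        half=14, (14*14) % 37 = 11
      half=11, (11*11) % 37 = 10
    (14 * 10) % 37 = 29
  half=29, (29*29) % 37 = 27
half=27, (27*27) % 37 = 26

26


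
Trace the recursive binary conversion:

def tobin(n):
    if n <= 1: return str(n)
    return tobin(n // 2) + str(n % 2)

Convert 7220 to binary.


tobin(7220) = tobin(3610) + '0'
tobin(3610) = tobin(1805) + '0'
tobin(1805) = tobin(902) + '1'
tobin(902) = tobin(451) + '0'
tobin(451) = tobin(225) + '1'
tobin(225) = tobin(112) + '1'
tobin(112) = tobin(56) + '0'
tobin(56) = tobin(28) + '0'
tobin(28) = tobin(14) + '0'
tobin(14) = tobin(7) + '0'
tobin(7) = tobin(3) + '1'
tobin(3) = tobin(1) + '1'
tobin(1) = '1'  (base case)
Concatenating: '1' + '1' + '1' + '0' + '0' + '0' + '0' + '1' + '1' + '0' + '1' + '0' + '0' = '1110000110100'

1110000110100


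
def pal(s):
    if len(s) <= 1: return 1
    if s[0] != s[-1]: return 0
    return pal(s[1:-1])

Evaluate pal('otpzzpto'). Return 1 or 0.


pal('otpzzpto'): s[0]='o' == s[-1]='o' -> check pal('tpzzpt')
pal('tpzzpt'): s[0]='t' == s[-1]='t' -> check pal('pzzp')
pal('pzzp'): s[0]='p' == s[-1]='p' -> check pal('zz')
pal('zz'): s[0]='z' == s[-1]='z' -> check pal('')
pal(''): len <= 1 -> return 1  (base case)
Result: 1 (palindrome)

1


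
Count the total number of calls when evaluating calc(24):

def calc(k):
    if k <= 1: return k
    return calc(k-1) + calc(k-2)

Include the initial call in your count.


Let C(n) = total calls for calc(n)
C(0) = 1, C(1) = 1
C(2) = 1 + C(1) + C(0) = 1 + 1 + 1 = 3
C(3) = 1 + C(2) + C(1) = 1 + 3 + 1 = 5
C(4) = 1 + C(3) + C(2) = 1 + 5 + 3 = 9
C(5) = 1 + C(4) + C(3) = 1 + 9 + 5 = 15
C(6) = 1 + C(5) + C(4) = 1 + 15 + 9 = 25
C(7) = 1 + C(6) + C(5) = 1 + 25 + 15 = 41
C(8) = 1 + C(7) + C(6) = 1 + 41 + 25 = 67
C(9) = 1 + C(8) + C(7) = 1 + 67 + 41 = 109
C(10) = 1 + C(9) + C(8) = 1 + 109 + 67 = 177
C(11) = 1 + C(10) + C(9) = 1 + 177 + 109 = 287
C(12) = 1 + C(11) + C(10) = 1 + 287 + 177 = 465
C(13) = 1 + C(12) + C(11) = 1 + 465 + 287 = 753
C(14) = 1 + C(13) + C(12) = 1 + 753 + 465 = 1219
C(15) = 1 + C(14) + C(13) = 1 + 1219 + 753 = 1973
C(16) = 1 + C(15) + C(14) = 1 + 1973 + 1219 = 3193
C(17) = 1 + C(16) + C(15) = 1 + 3193 + 1973 = 5167
C(18) = 1 + C(17) + C(16) = 1 + 5167 + 3193 = 8361
C(19) = 1 + C(18) + C(17) = 1 + 8361 + 5167 = 13529
C(20) = 1 + C(19) + C(18) = 1 + 13529 + 8361 = 21891
C(21) = 1 + C(20) + C(19) = 1 + 21891 + 13529 = 35421
C(22) = 1 + C(21) + C(20) = 1 + 35421 + 21891 = 57313
C(23) = 1 + C(22) + C(21) = 1 + 57313 + 35421 = 92735
C(24) = 1 + C(23) + C(22) = 1 + 92735 + 57313 = 150049

150049


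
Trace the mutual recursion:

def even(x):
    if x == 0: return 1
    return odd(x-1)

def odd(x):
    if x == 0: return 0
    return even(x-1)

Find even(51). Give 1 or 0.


even(51) = odd(50)
odd(50) = even(49)
even(49) = odd(48)
odd(48) = even(47)
even(47) = odd(46)
odd(46) = even(45)
even(45) = odd(44)
odd(44) = even(43)
even(43) = odd(42)
odd(42) = even(41)
even(41) = odd(40)
odd(40) = even(39)
even(39) = odd(38)
odd(38) = even(37)
even(37) = odd(36)
odd(36) = even(35)
even(35) = odd(34)
odd(34) = even(33)
even(33) = odd(32)
odd(32) = even(31)
even(31) = odd(30)
odd(30) = even(29)
even(29) = odd(28)
odd(28) = even(27)
even(27) = odd(26)
odd(26) = even(25)
even(25) = odd(24)
odd(24) = even(23)
even(23) = odd(22)
odd(22) = even(21)
even(21) = odd(20)
odd(20) = even(19)
even(19) = odd(18)
odd(18) = even(17)
even(17) = odd(16)
odd(16) = even(15)
even(15) = odd(14)
odd(14) = even(13)
even(13) = odd(12)
odd(12) = even(11)
even(11) = odd(10)
odd(10) = even(9)
even(9) = odd(8)
odd(8) = even(7)
even(7) = odd(6)
odd(6) = even(5)
even(5) = odd(4)
odd(4) = even(3)
even(3) = odd(2)
odd(2) = even(1)
even(1) = odd(0)
odd(0) = 0  (base case)
Result: 0

0


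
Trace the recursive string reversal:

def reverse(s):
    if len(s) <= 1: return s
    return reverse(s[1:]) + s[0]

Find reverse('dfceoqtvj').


reverse('dfceoqtvj') = reverse('fceoqtvj') + 'd'
reverse('fceoqtvj') = reverse('ceoqtvj') + 'f'
reverse('ceoqtvj') = reverse('eoqtvj') + 'c'
reverse('eoqtvj') = reverse('oqtvj') + 'e'
reverse('oqtvj') = reverse('qtvj') + 'o'
reverse('qtvj') = reverse('tvj') + 'q'
reverse('tvj') = reverse('vj') + 't'
reverse('vj') = reverse('j') + 'v'
reverse('j') = 'j'  (base case)
Concatenating: 'j' + 'v' + 't' + 'q' + 'o' + 'e' + 'c' + 'f' + 'd' = 'jvtqoecfd'

jvtqoecfd


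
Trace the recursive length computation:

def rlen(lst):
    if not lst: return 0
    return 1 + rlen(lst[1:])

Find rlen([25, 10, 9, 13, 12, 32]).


rlen([25, 10, 9, 13, 12, 32]) = 1 + rlen([10, 9, 13, 12, 32])
rlen([10, 9, 13, 12, 32]) = 1 + rlen([9, 13, 12, 32])
rlen([9, 13, 12, 32]) = 1 + rlen([13, 12, 32])
rlen([13, 12, 32]) = 1 + rlen([12, 32])
rlen([12, 32]) = 1 + rlen([32])
rlen([32]) = 1 + rlen([])
rlen([]) = 0  (base case)
Unwinding: 1 + 1 + 1 + 1 + 1 + 1 + 0 = 6

6


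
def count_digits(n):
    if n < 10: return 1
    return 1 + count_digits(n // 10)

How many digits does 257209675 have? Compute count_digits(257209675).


count_digits(257209675) = 1 + count_digits(25720967)
count_digits(25720967) = 1 + count_digits(2572096)
count_digits(2572096) = 1 + count_digits(257209)
count_digits(257209) = 1 + count_digits(25720)
count_digits(25720) = 1 + count_digits(2572)
count_digits(2572) = 1 + count_digits(257)
count_digits(257) = 1 + count_digits(25)
count_digits(25) = 1 + count_digits(2)
count_digits(2) = 1  (base case: 2 < 10)
Unwinding: 1 + 1 + 1 + 1 + 1 + 1 + 1 + 1 + 1 = 9

9


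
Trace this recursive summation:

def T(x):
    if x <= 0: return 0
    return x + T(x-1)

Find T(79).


T(79)
= 79 + 78 + 77 + 76 + 75 + 74 + 73 + 72 + 71 + 70 + 69 + 68 + 67 + 66 + 65 + 64 + 63 + 62 + 61 + 60 + 59 + 58 + 57 + 56 + 55 + 54 + 53 + 52 + 51 + 50 + 49 + 48 + 47 + 46 + 45 + 44 + 43 + 42 + 41 + 40 + 39 + 38 + 37 + 36 + 35 + 34 + 33 + 32 + 31 + 30 + 29 + 28 + 27 + 26 + 25 + 24 + 23 + 22 + 21 + 20 + 19 + 18 + 17 + 16 + 15 + 14 + 13 + 12 + 11 + 10 + 9 + 8 + 7 + 6 + 5 + 4 + 3 + 2 + 1 + T(0)
= 79 + 78 + 77 + 76 + 75 + 74 + 73 + 72 + 71 + 70 + 69 + 68 + 67 + 66 + 65 + 64 + 63 + 62 + 61 + 60 + 59 + 58 + 57 + 56 + 55 + 54 + 53 + 52 + 51 + 50 + 49 + 48 + 47 + 46 + 45 + 44 + 43 + 42 + 41 + 40 + 39 + 38 + 37 + 36 + 35 + 34 + 33 + 32 + 31 + 30 + 29 + 28 + 27 + 26 + 25 + 24 + 23 + 22 + 21 + 20 + 19 + 18 + 17 + 16 + 15 + 14 + 13 + 12 + 11 + 10 + 9 + 8 + 7 + 6 + 5 + 4 + 3 + 2 + 1 + 0
= 3160

3160


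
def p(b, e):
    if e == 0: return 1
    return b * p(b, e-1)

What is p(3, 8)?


p(3, 8)
= 3 * p(3, 7)
= 3 * 3 * p(3, 6)
= 3 * 3 * 3 * p(3, 5)
= 3 * 3 * 3 * 3 * p(3, 4)
= 3 * 3 * 3 * 3 * 3 * p(3, 3)
= 3 * 3 * 3 * 3 * 3 * 3 * p(3, 2)
= 3 * 3 * 3 * 3 * 3 * 3 * 3 * p(3, 1)
= 3 * 3 * 3 * 3 * 3 * 3 * 3 * 3 * p(3, 0)
= 3 * 3 * 3 * 3 * 3 * 3 * 3 * 3 * 1
= 6561

6561


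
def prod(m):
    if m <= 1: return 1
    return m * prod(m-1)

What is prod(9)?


prod(9)
= 9 * prod(8)
= 9 * 8 * prod(7)
= 9 * 8 * 7 * prod(6)
= 9 * 8 * 7 * 6 * prod(5)
= 9 * 8 * 7 * 6 * 5 * prod(4)
= 9 * 8 * 7 * 6 * 5 * 4 * prod(3)
= 9 * 8 * 7 * 6 * 5 * 4 * 3 * prod(2)
= 9 * 8 * 7 * 6 * 5 * 4 * 3 * 2 * prod(1)
= 9 * 8 * 7 * 6 * 5 * 4 * 3 * 2 * 1
= 362880

362880


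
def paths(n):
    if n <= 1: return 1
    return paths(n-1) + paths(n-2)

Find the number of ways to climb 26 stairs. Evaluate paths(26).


Building up from base cases:
paths(0) = 1
paths(1) = 1
paths(2) = paths(1) + paths(0) = 1 + 1 = 2
paths(3) = paths(2) + paths(1) = 2 + 1 = 3
paths(4) = paths(3) + paths(2) = 3 + 2 = 5
paths(5) = paths(4) + paths(3) = 5 + 3 = 8
paths(6) = paths(5) + paths(4) = 8 + 5 = 13
paths(7) = paths(6) + paths(5) = 13 + 8 = 21
paths(8) = paths(7) + paths(6) = 21 + 13 = 34
paths(9) = paths(8) + paths(7) = 34 + 21 = 55
paths(10) = paths(9) + paths(8) = 55 + 34 = 89
paths(11) = paths(10) + paths(9) = 89 + 55 = 144
paths(12) = paths(11) + paths(10) = 144 + 89 = 233
paths(13) = paths(12) + paths(11) = 233 + 144 = 377
paths(14) = paths(13) + paths(12) = 377 + 233 = 610
paths(15) = paths(14) + paths(13) = 610 + 377 = 987
paths(16) = paths(15) + paths(14) = 987 + 610 = 1597
paths(17) = paths(16) + paths(15) = 1597 + 987 = 2584
paths(18) = paths(17) + paths(16) = 2584 + 1597 = 4181
paths(19) = paths(18) + paths(17) = 4181 + 2584 = 6765
paths(20) = paths(19) + paths(18) = 6765 + 4181 = 10946
paths(21) = paths(20) + paths(19) = 10946 + 6765 = 17711
paths(22) = paths(21) + paths(20) = 17711 + 10946 = 28657
paths(23) = paths(22) + paths(21) = 28657 + 17711 = 46368
paths(24) = paths(23) + paths(22) = 46368 + 28657 = 75025
paths(25) = paths(24) + paths(23) = 75025 + 46368 = 121393
paths(26) = paths(25) + paths(24) = 121393 + 75025 = 196418

196418


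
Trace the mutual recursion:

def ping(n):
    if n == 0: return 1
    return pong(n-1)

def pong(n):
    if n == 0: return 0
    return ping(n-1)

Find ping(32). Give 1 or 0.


ping(32) = pong(31)
pong(31) = ping(30)
ping(30) = pong(29)
pong(29) = ping(28)
ping(28) = pong(27)
pong(27) = ping(26)
ping(26) = pong(25)
pong(25) = ping(24)
ping(24) = pong(23)
pong(23) = ping(22)
ping(22) = pong(21)
pong(21) = ping(20)
ping(20) = pong(19)
pong(19) = ping(18)
ping(18) = pong(17)
pong(17) = ping(16)
ping(16) = pong(15)
pong(15) = ping(14)
ping(14) = pong(13)
pong(13) = ping(12)
ping(12) = pong(11)
pong(11) = ping(10)
ping(10) = pong(9)
pong(9) = ping(8)
ping(8) = pong(7)
pong(7) = ping(6)
ping(6) = pong(5)
pong(5) = ping(4)
ping(4) = pong(3)
pong(3) = ping(2)
ping(2) = pong(1)
pong(1) = ping(0)
ping(0) = 1  (base case)
Result: 1

1


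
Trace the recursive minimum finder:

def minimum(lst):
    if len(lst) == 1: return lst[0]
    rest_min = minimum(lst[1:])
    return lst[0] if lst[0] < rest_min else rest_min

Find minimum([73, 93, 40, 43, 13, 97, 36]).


minimum([73, 93, 40, 43, 13, 97, 36]): compare 73 with minimum([93, 40, 43, 13, 97, 36])
minimum([93, 40, 43, 13, 97, 36]): compare 93 with minimum([40, 43, 13, 97, 36])
minimum([40, 43, 13, 97, 36]): compare 40 with minimum([43, 13, 97, 36])
minimum([43, 13, 97, 36]): compare 43 with minimum([13, 97, 36])
minimum([13, 97, 36]): compare 13 with minimum([97, 36])
minimum([97, 36]): compare 97 with minimum([36])
minimum([36]) = 36  (base case)
Compare 97 with 36 -> 36
Compare 13 with 36 -> 13
Compare 43 with 13 -> 13
Compare 40 with 13 -> 13
Compare 93 with 13 -> 13
Compare 73 with 13 -> 13

13


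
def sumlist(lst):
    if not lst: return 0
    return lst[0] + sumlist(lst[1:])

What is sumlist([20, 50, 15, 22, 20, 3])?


sumlist([20, 50, 15, 22, 20, 3]) = 20 + sumlist([50, 15, 22, 20, 3])
sumlist([50, 15, 22, 20, 3]) = 50 + sumlist([15, 22, 20, 3])
sumlist([15, 22, 20, 3]) = 15 + sumlist([22, 20, 3])
sumlist([22, 20, 3]) = 22 + sumlist([20, 3])
sumlist([20, 3]) = 20 + sumlist([3])
sumlist([3]) = 3 + sumlist([])
sumlist([]) = 0  (base case)
Total: 20 + 50 + 15 + 22 + 20 + 3 + 0 = 130

130


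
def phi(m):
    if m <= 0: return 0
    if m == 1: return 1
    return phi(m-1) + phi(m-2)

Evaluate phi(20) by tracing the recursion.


Computing phi(20) bottom-up:
phi(0) = 0
phi(1) = 1
phi(2) = phi(1) + phi(0) = 1 + 0 = 1
phi(3) = phi(2) + phi(1) = 1 + 1 = 2
phi(4) = phi(3) + phi(2) = 2 + 1 = 3
phi(5) = phi(4) + phi(3) = 3 + 2 = 5
phi(6) = phi(5) + phi(4) = 5 + 3 = 8
phi(7) = phi(6) + phi(5) = 8 + 5 = 13
phi(8) = phi(7) + phi(6) = 13 + 8 = 21
phi(9) = phi(8) + phi(7) = 21 + 13 = 34
phi(10) = phi(9) + phi(8) = 34 + 21 = 55
phi(11) = phi(10) + phi(9) = 55 + 34 = 89
phi(12) = phi(11) + phi(10) = 89 + 55 = 144
phi(13) = phi(12) + phi(11) = 144 + 89 = 233
phi(14) = phi(13) + phi(12) = 233 + 144 = 377
phi(15) = phi(14) + phi(13) = 377 + 233 = 610
phi(16) = phi(15) + phi(14) = 610 + 377 = 987
phi(17) = phi(16) + phi(15) = 987 + 610 = 1597
phi(18) = phi(17) + phi(16) = 1597 + 987 = 2584
phi(19) = phi(18) + phi(17) = 2584 + 1597 = 4181
phi(20) = phi(19) + phi(18) = 4181 + 2584 = 6765

6765


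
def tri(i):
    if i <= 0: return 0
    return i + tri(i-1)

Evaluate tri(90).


tri(90)
= 90 + 89 + 88 + 87 + 86 + 85 + 84 + 83 + 82 + 81 + 80 + 79 + 78 + 77 + 76 + 75 + 74 + 73 + 72 + 71 + 70 + 69 + 68 + 67 + 66 + 65 + 64 + 63 + 62 + 61 + 60 + 59 + 58 + 57 + 56 + 55 + 54 + 53 + 52 + 51 + 50 + 49 + 48 + 47 + 46 + 45 + 44 + 43 + 42 + 41 + 40 + 39 + 38 + 37 + 36 + 35 + 34 + 33 + 32 + 31 + 30 + 29 + 28 + 27 + 26 + 25 + 24 + 23 + 22 + 21 + 20 + 19 + 18 + 17 + 16 + 15 + 14 + 13 + 12 + 11 + 10 + 9 + 8 + 7 + 6 + 5 + 4 + 3 + 2 + 1 + tri(0)
= 90 + 89 + 88 + 87 + 86 + 85 + 84 + 83 + 82 + 81 + 80 + 79 + 78 + 77 + 76 + 75 + 74 + 73 + 72 + 71 + 70 + 69 + 68 + 67 + 66 + 65 + 64 + 63 + 62 + 61 + 60 + 59 + 58 + 57 + 56 + 55 + 54 + 53 + 52 + 51 + 50 + 49 + 48 + 47 + 46 + 45 + 44 + 43 + 42 + 41 + 40 + 39 + 38 + 37 + 36 + 35 + 34 + 33 + 32 + 31 + 30 + 29 + 28 + 27 + 26 + 25 + 24 + 23 + 22 + 21 + 20 + 19 + 18 + 17 + 16 + 15 + 14 + 13 + 12 + 11 + 10 + 9 + 8 + 7 + 6 + 5 + 4 + 3 + 2 + 1 + 0
= 4095

4095


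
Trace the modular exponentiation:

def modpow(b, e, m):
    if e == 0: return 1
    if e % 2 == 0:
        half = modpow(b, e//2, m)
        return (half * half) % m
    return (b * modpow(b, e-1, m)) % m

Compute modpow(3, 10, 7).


modpow(3, 10, 7): e is even, compute modpow(3, 5, 7)
  modpow(3, 5, 7): e is odd, compute modpow(3, 4, 7)
    modpow(3, 4, 7): e is even, compute modpow(3, 2, 7)
      modpow(3, 2, 7): e is even, compute modpow(3, 1, 7)
        modpow(3, 1, 7): e is odd, compute modpow(3, 0, 7)
          modpow(3, 0, 7) = 1
        (3 * 1) % 7 = 3
      half=3, (3*3) % 7 = 2
    half=2, (2*2) % 7 = 4
  (3 * 4) % 7 = 5
half=5, (5*5) % 7 = 4

4


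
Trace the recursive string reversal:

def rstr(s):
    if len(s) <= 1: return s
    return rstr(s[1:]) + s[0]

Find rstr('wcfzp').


rstr('wcfzp') = rstr('cfzp') + 'w'
rstr('cfzp') = rstr('fzp') + 'c'
rstr('fzp') = rstr('zp') + 'f'
rstr('zp') = rstr('p') + 'z'
rstr('p') = 'p'  (base case)
Concatenating: 'p' + 'z' + 'f' + 'c' + 'w' = 'pzfcw'

pzfcw


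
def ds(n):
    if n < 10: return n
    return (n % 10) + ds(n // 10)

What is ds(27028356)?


ds(27028356) = 6 + ds(2702835)
ds(2702835) = 5 + ds(270283)
ds(270283) = 3 + ds(27028)
ds(27028) = 8 + ds(2702)
ds(2702) = 2 + ds(270)
ds(270) = 0 + ds(27)
ds(27) = 7 + ds(2)
ds(2) = 2  (base case)
Total: 6 + 5 + 3 + 8 + 2 + 0 + 7 + 2 = 33

33


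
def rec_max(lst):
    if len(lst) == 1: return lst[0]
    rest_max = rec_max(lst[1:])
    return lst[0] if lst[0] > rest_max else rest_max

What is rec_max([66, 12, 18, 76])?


rec_max([66, 12, 18, 76]): compare 66 with rec_max([12, 18, 76])
rec_max([12, 18, 76]): compare 12 with rec_max([18, 76])
rec_max([18, 76]): compare 18 with rec_max([76])
rec_max([76]) = 76  (base case)
Compare 18 with 76 -> 76
Compare 12 with 76 -> 76
Compare 66 with 76 -> 76

76


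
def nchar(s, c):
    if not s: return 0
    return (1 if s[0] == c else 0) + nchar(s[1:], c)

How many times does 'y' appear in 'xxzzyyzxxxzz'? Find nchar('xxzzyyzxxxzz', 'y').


s[0]='x' != 'y' -> 0
s[0]='x' != 'y' -> 0
s[0]='z' != 'y' -> 0
s[0]='z' != 'y' -> 0
s[0]='y' == 'y' -> 1
s[0]='y' == 'y' -> 1
s[0]='z' != 'y' -> 0
s[0]='x' != 'y' -> 0
s[0]='x' != 'y' -> 0
s[0]='x' != 'y' -> 0
s[0]='z' != 'y' -> 0
s[0]='z' != 'y' -> 0
Sum: 0 + 0 + 0 + 0 + 1 + 1 + 0 + 0 + 0 + 0 + 0 + 0 = 2

2


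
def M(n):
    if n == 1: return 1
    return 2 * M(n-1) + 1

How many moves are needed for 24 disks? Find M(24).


M(24) = 2 * M(23) + 1
M(23) = 2 * M(22) + 1
M(22) = 2 * M(21) + 1
M(21) = 2 * M(20) + 1
M(20) = 2 * M(19) + 1
M(19) = 2 * M(18) + 1
M(18) = 2 * M(17) + 1
M(17) = 2 * M(16) + 1
M(16) = 2 * M(15) + 1
M(15) = 2 * M(14) + 1
M(14) = 2 * M(13) + 1
M(13) = 2 * M(12) + 1
M(12) = 2 * M(11) + 1
M(11) = 2 * M(10) + 1
M(10) = 2 * M(9) + 1
M(9) = 2 * M(8) + 1
M(8) = 2 * M(7) + 1
M(7) = 2 * M(6) + 1
M(6) = 2 * M(5) + 1
M(5) = 2 * M(4) + 1
M(4) = 2 * M(3) + 1
M(3) = 2 * M(2) + 1
M(2) = 2 * M(1) + 1
M(1) = 1  (base case)
M(2) = 2 * 1 + 1 = 3
M(3) = 2 * 3 + 1 = 7
M(4) = 2 * 7 + 1 = 15
M(5) = 2 * 15 + 1 = 31
M(6) = 2 * 31 + 1 = 63
M(7) = 2 * 63 + 1 = 127
M(8) = 2 * 127 + 1 = 255
M(9) = 2 * 255 + 1 = 511
M(10) = 2 * 511 + 1 = 1023
M(11) = 2 * 1023 + 1 = 2047
M(12) = 2 * 2047 + 1 = 4095
M(13) = 2 * 4095 + 1 = 8191
M(14) = 2 * 8191 + 1 = 16383
M(15) = 2 * 16383 + 1 = 32767
M(16) = 2 * 32767 + 1 = 65535
M(17) = 2 * 65535 + 1 = 131071
M(18) = 2 * 131071 + 1 = 262143
M(19) = 2 * 262143 + 1 = 524287
M(20) = 2 * 524287 + 1 = 1048575
M(21) = 2 * 1048575 + 1 = 2097151
M(22) = 2 * 2097151 + 1 = 4194303
M(23) = 2 * 4194303 + 1 = 8388607
M(24) = 2 * 8388607 + 1 = 16777215

16777215
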